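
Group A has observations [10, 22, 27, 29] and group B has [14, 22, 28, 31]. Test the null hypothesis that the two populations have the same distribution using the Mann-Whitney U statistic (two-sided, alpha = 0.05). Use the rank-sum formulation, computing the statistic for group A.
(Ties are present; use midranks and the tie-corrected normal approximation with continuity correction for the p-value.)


Step 1: Combine and sort all 8 observations; assign midranks.
sorted (value, group): (10,X), (14,Y), (22,X), (22,Y), (27,X), (28,Y), (29,X), (31,Y)
ranks: 10->1, 14->2, 22->3.5, 22->3.5, 27->5, 28->6, 29->7, 31->8
Step 2: Rank sum for X: R1 = 1 + 3.5 + 5 + 7 = 16.5.
Step 3: U_X = R1 - n1(n1+1)/2 = 16.5 - 4*5/2 = 16.5 - 10 = 6.5.
       U_Y = n1*n2 - U_X = 16 - 6.5 = 9.5.
Step 4: Ties are present, so use the tie-corrected normal approximation (with continuity correction) for the p-value.
Step 5: p-value = 0.771503; compare to alpha = 0.05. fail to reject H0.

U_X = 6.5, p = 0.771503, fail to reject H0 at alpha = 0.05.


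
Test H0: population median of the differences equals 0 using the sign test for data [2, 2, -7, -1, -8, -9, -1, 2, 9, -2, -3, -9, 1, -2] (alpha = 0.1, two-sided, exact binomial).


Step 1: Discard zero differences. Original n = 14; n_eff = number of nonzero differences = 14.
Nonzero differences (with sign): +2, +2, -7, -1, -8, -9, -1, +2, +9, -2, -3, -9, +1, -2
Step 2: Count signs: positive = 5, negative = 9.
Step 3: Under H0: P(positive) = 0.5, so the number of positives S ~ Bin(14, 0.5).
Step 4: Two-sided exact p-value = sum of Bin(14,0.5) probabilities at or below the observed probability = 0.423950.
Step 5: alpha = 0.1. fail to reject H0.

n_eff = 14, pos = 5, neg = 9, p = 0.423950, fail to reject H0.


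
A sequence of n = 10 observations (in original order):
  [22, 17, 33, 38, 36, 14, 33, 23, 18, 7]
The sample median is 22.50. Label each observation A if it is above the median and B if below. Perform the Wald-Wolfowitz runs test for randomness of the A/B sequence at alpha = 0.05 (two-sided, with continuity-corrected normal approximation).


Step 1: Compute median = 22.50; label A = above, B = below.
Labels in order: BBAAABAABB  (n_A = 5, n_B = 5)
Step 2: Count runs R = 5.
Step 3: Under H0 (random ordering), E[R] = 2*n_A*n_B/(n_A+n_B) + 1 = 2*5*5/10 + 1 = 6.0000.
        Var[R] = 2*n_A*n_B*(2*n_A*n_B - n_A - n_B) / ((n_A+n_B)^2 * (n_A+n_B-1)) = 2000/900 = 2.2222.
        SD[R] = 1.4907.
Step 4: Continuity-corrected z = (R + 0.5 - E[R]) / SD[R] = (5 + 0.5 - 6.0000) / 1.4907 = -0.3354.
Step 5: Two-sided p-value via normal approximation = 2*(1 - Phi(|z|)) = 0.737316.
Step 6: alpha = 0.05. fail to reject H0.

R = 5, z = -0.3354, p = 0.737316, fail to reject H0.


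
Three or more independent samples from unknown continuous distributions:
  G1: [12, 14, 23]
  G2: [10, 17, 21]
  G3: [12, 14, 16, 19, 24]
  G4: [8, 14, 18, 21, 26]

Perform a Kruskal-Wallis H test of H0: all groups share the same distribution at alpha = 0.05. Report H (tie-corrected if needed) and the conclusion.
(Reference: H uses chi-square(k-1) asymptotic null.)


Step 1: Combine all N = 16 observations and assign midranks.
sorted (value, group, rank): (8,G4,1), (10,G2,2), (12,G1,3.5), (12,G3,3.5), (14,G1,6), (14,G3,6), (14,G4,6), (16,G3,8), (17,G2,9), (18,G4,10), (19,G3,11), (21,G2,12.5), (21,G4,12.5), (23,G1,14), (24,G3,15), (26,G4,16)
Step 2: Sum ranks within each group.
R_1 = 23.5 (n_1 = 3)
R_2 = 23.5 (n_2 = 3)
R_3 = 43.5 (n_3 = 5)
R_4 = 45.5 (n_4 = 5)
Step 3: H = 12/(N(N+1)) * sum(R_i^2/n_i) - 3(N+1)
     = 12/(16*17) * (23.5^2/3 + 23.5^2/3 + 43.5^2/5 + 45.5^2/5) - 3*17
     = 0.044118 * 1160.67 - 51
     = 0.205882.
Step 4: Ties present; correction factor C = 1 - 36/(16^3 - 16) = 0.991176. Corrected H = 0.205882 / 0.991176 = 0.207715.
Step 5: Under H0, H ~ chi^2(3); p-value = 0.976334.
Step 6: alpha = 0.05. fail to reject H0.

H = 0.2077, df = 3, p = 0.976334, fail to reject H0.


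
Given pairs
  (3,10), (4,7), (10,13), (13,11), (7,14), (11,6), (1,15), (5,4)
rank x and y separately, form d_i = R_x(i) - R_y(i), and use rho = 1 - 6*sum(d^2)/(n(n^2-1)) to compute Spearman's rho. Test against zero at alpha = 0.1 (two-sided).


Step 1: Rank x and y separately (midranks; no ties here).
rank(x): 3->2, 4->3, 10->6, 13->8, 7->5, 11->7, 1->1, 5->4
rank(y): 10->4, 7->3, 13->6, 11->5, 14->7, 6->2, 15->8, 4->1
Step 2: d_i = R_x(i) - R_y(i); compute d_i^2.
  (2-4)^2=4, (3-3)^2=0, (6-6)^2=0, (8-5)^2=9, (5-7)^2=4, (7-2)^2=25, (1-8)^2=49, (4-1)^2=9
sum(d^2) = 100.
Step 3: rho = 1 - 6*100 / (8*(8^2 - 1)) = 1 - 600/504 = -0.190476.
Step 4: Under H0, t = rho * sqrt((n-2)/(1-rho^2)) = -0.4753 ~ t(6).
Step 5: Two-sided p-value from the t-distribution with 6 df = 0.651401.
Step 6: alpha = 0.1. fail to reject H0.

rho = -0.1905, p = 0.651401, fail to reject H0 at alpha = 0.1.


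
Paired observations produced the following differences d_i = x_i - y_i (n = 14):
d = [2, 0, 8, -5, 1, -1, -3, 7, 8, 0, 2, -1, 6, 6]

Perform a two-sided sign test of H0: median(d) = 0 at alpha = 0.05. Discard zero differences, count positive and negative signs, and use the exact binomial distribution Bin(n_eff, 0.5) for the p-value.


Step 1: Discard zero differences. Original n = 14; n_eff = number of nonzero differences = 12.
Nonzero differences (with sign): +2, +8, -5, +1, -1, -3, +7, +8, +2, -1, +6, +6
Step 2: Count signs: positive = 8, negative = 4.
Step 3: Under H0: P(positive) = 0.5, so the number of positives S ~ Bin(12, 0.5).
Step 4: Two-sided exact p-value = sum of Bin(12,0.5) probabilities at or below the observed probability = 0.387695.
Step 5: alpha = 0.05. fail to reject H0.

n_eff = 12, pos = 8, neg = 4, p = 0.387695, fail to reject H0.


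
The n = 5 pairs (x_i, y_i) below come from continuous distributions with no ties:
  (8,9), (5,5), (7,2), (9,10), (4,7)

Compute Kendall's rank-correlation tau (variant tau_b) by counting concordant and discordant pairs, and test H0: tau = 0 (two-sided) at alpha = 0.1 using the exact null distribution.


Step 1: Enumerate the 10 unordered pairs (i,j) with i<j and classify each by sign(x_j-x_i) * sign(y_j-y_i).
  (1,2):dx=-3,dy=-4->C; (1,3):dx=-1,dy=-7->C; (1,4):dx=+1,dy=+1->C; (1,5):dx=-4,dy=-2->C
  (2,3):dx=+2,dy=-3->D; (2,4):dx=+4,dy=+5->C; (2,5):dx=-1,dy=+2->D; (3,4):dx=+2,dy=+8->C
  (3,5):dx=-3,dy=+5->D; (4,5):dx=-5,dy=-3->C
Step 2: C = 7, D = 3, total pairs = 10.
Step 3: tau = (C - D)/(n(n-1)/2) = (7 - 3)/10 = 0.400000.
Step 4: Exact two-sided p-value (enumerate n! = 120 permutations of y under H0): p = 0.483333.
Step 5: alpha = 0.1. fail to reject H0.

tau_b = 0.4000 (C=7, D=3), p = 0.483333, fail to reject H0.


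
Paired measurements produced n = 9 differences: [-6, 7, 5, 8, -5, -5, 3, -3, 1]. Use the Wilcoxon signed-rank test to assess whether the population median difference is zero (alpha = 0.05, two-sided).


Step 1: Drop any zero differences (none here) and take |d_i|.
|d| = [6, 7, 5, 8, 5, 5, 3, 3, 1]
Step 2: Midrank |d_i| (ties get averaged ranks).
ranks: |6|->7, |7|->8, |5|->5, |8|->9, |5|->5, |5|->5, |3|->2.5, |3|->2.5, |1|->1
Step 3: Attach original signs; sum ranks with positive sign and with negative sign.
W+ = 8 + 5 + 9 + 2.5 + 1 = 25.5
W- = 7 + 5 + 5 + 2.5 = 19.5
(Check: W+ + W- = 45 should equal n(n+1)/2 = 45.)
Step 4: Test statistic W = min(W+, W-) = 19.5.
Step 5: Ties in |d|, so use the tie-corrected normal approximation.
        E[W] = n(n+1)/4 = 9*10/4 = 22.5.
        Tie groups: |d|=3 (t=2), |d|=5 (t=3); sum(t^3 - t) = 30.
        Var[W] = n(n+1)(2n+1)/24 - sum(t^3-t)/48 = 1710/24 - 30/48 = 70.625.
        z = (W - E[W]) / sqrt(Var[W]) = (19.5 - 22.5) / 8.4039 = -0.3570.
        Two-sided p = 2*Phi(z) = 0.721108.
Step 6: alpha = 0.05. fail to reject H0.

W+ = 25.5, W- = 19.5, W = min = 19.5, p = 0.721108, fail to reject H0.


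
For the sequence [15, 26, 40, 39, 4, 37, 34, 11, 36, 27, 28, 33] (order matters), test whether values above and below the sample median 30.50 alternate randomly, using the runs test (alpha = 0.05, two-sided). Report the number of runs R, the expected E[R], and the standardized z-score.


Step 1: Compute median = 30.50; label A = above, B = below.
Labels in order: BBAABAABABBA  (n_A = 6, n_B = 6)
Step 2: Count runs R = 8.
Step 3: Under H0 (random ordering), E[R] = 2*n_A*n_B/(n_A+n_B) + 1 = 2*6*6/12 + 1 = 7.0000.
        Var[R] = 2*n_A*n_B*(2*n_A*n_B - n_A - n_B) / ((n_A+n_B)^2 * (n_A+n_B-1)) = 4320/1584 = 2.7273.
        SD[R] = 1.6514.
Step 4: Continuity-corrected z = (R - 0.5 - E[R]) / SD[R] = (8 - 0.5 - 7.0000) / 1.6514 = 0.3028.
Step 5: Two-sided p-value via normal approximation = 2*(1 - Phi(|z|)) = 0.762069.
Step 6: alpha = 0.05. fail to reject H0.

R = 8, z = 0.3028, p = 0.762069, fail to reject H0.


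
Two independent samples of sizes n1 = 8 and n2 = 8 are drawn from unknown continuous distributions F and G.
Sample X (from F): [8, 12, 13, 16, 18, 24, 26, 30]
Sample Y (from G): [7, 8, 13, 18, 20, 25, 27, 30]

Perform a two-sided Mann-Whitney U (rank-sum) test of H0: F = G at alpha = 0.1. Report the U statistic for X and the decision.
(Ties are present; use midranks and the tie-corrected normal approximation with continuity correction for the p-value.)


Step 1: Combine and sort all 16 observations; assign midranks.
sorted (value, group): (7,Y), (8,X), (8,Y), (12,X), (13,X), (13,Y), (16,X), (18,X), (18,Y), (20,Y), (24,X), (25,Y), (26,X), (27,Y), (30,X), (30,Y)
ranks: 7->1, 8->2.5, 8->2.5, 12->4, 13->5.5, 13->5.5, 16->7, 18->8.5, 18->8.5, 20->10, 24->11, 25->12, 26->13, 27->14, 30->15.5, 30->15.5
Step 2: Rank sum for X: R1 = 2.5 + 4 + 5.5 + 7 + 8.5 + 11 + 13 + 15.5 = 67.
Step 3: U_X = R1 - n1(n1+1)/2 = 67 - 8*9/2 = 67 - 36 = 31.
       U_Y = n1*n2 - U_X = 64 - 31 = 33.
Step 4: Ties are present, so use the tie-corrected normal approximation (with continuity correction) for the p-value.
Step 5: p-value = 0.957998; compare to alpha = 0.1. fail to reject H0.

U_X = 31, p = 0.957998, fail to reject H0 at alpha = 0.1.


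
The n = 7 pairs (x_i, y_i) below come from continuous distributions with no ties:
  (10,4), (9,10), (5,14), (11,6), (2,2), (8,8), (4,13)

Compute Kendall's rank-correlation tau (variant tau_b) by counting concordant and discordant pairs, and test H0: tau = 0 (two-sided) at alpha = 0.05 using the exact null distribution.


Step 1: Enumerate the 21 unordered pairs (i,j) with i<j and classify each by sign(x_j-x_i) * sign(y_j-y_i).
  (1,2):dx=-1,dy=+6->D; (1,3):dx=-5,dy=+10->D; (1,4):dx=+1,dy=+2->C; (1,5):dx=-8,dy=-2->C
  (1,6):dx=-2,dy=+4->D; (1,7):dx=-6,dy=+9->D; (2,3):dx=-4,dy=+4->D; (2,4):dx=+2,dy=-4->D
  (2,5):dx=-7,dy=-8->C; (2,6):dx=-1,dy=-2->C; (2,7):dx=-5,dy=+3->D; (3,4):dx=+6,dy=-8->D
  (3,5):dx=-3,dy=-12->C; (3,6):dx=+3,dy=-6->D; (3,7):dx=-1,dy=-1->C; (4,5):dx=-9,dy=-4->C
  (4,6):dx=-3,dy=+2->D; (4,7):dx=-7,dy=+7->D; (5,6):dx=+6,dy=+6->C; (5,7):dx=+2,dy=+11->C
  (6,7):dx=-4,dy=+5->D
Step 2: C = 9, D = 12, total pairs = 21.
Step 3: tau = (C - D)/(n(n-1)/2) = (9 - 12)/21 = -0.142857.
Step 4: Exact two-sided p-value (enumerate n! = 5040 permutations of y under H0): p = 0.772619.
Step 5: alpha = 0.05. fail to reject H0.

tau_b = -0.1429 (C=9, D=12), p = 0.772619, fail to reject H0.


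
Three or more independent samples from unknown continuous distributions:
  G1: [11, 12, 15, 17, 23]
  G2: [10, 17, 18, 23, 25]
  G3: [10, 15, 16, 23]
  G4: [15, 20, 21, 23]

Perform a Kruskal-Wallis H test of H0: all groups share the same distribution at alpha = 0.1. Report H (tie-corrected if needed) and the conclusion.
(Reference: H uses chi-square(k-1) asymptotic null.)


Step 1: Combine all N = 18 observations and assign midranks.
sorted (value, group, rank): (10,G2,1.5), (10,G3,1.5), (11,G1,3), (12,G1,4), (15,G1,6), (15,G3,6), (15,G4,6), (16,G3,8), (17,G1,9.5), (17,G2,9.5), (18,G2,11), (20,G4,12), (21,G4,13), (23,G1,15.5), (23,G2,15.5), (23,G3,15.5), (23,G4,15.5), (25,G2,18)
Step 2: Sum ranks within each group.
R_1 = 38 (n_1 = 5)
R_2 = 55.5 (n_2 = 5)
R_3 = 31 (n_3 = 4)
R_4 = 46.5 (n_4 = 4)
Step 3: H = 12/(N(N+1)) * sum(R_i^2/n_i) - 3(N+1)
     = 12/(18*19) * (38^2/5 + 55.5^2/5 + 31^2/4 + 46.5^2/4) - 3*19
     = 0.035088 * 1685.66 - 57
     = 2.146053.
Step 4: Ties present; correction factor C = 1 - 96/(18^3 - 18) = 0.983488. Corrected H = 2.146053 / 0.983488 = 2.182083.
Step 5: Under H0, H ~ chi^2(3); p-value = 0.535486.
Step 6: alpha = 0.1. fail to reject H0.

H = 2.1821, df = 3, p = 0.535486, fail to reject H0.


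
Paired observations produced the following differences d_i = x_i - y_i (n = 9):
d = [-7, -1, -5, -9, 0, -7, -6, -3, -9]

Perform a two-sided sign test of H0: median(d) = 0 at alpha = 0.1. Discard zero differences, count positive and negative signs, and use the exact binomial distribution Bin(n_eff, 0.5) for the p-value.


Step 1: Discard zero differences. Original n = 9; n_eff = number of nonzero differences = 8.
Nonzero differences (with sign): -7, -1, -5, -9, -7, -6, -3, -9
Step 2: Count signs: positive = 0, negative = 8.
Step 3: Under H0: P(positive) = 0.5, so the number of positives S ~ Bin(8, 0.5).
Step 4: Two-sided exact p-value = sum of Bin(8,0.5) probabilities at or below the observed probability = 0.007812.
Step 5: alpha = 0.1. reject H0.

n_eff = 8, pos = 0, neg = 8, p = 0.007812, reject H0.


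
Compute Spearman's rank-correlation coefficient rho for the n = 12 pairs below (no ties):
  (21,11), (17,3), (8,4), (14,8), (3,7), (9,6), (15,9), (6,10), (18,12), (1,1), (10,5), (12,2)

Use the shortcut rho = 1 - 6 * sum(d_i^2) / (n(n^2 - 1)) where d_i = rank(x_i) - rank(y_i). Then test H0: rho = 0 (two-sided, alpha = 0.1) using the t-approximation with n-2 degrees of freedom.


Step 1: Rank x and y separately (midranks; no ties here).
rank(x): 21->12, 17->10, 8->4, 14->8, 3->2, 9->5, 15->9, 6->3, 18->11, 1->1, 10->6, 12->7
rank(y): 11->11, 3->3, 4->4, 8->8, 7->7, 6->6, 9->9, 10->10, 12->12, 1->1, 5->5, 2->2
Step 2: d_i = R_x(i) - R_y(i); compute d_i^2.
  (12-11)^2=1, (10-3)^2=49, (4-4)^2=0, (8-8)^2=0, (2-7)^2=25, (5-6)^2=1, (9-9)^2=0, (3-10)^2=49, (11-12)^2=1, (1-1)^2=0, (6-5)^2=1, (7-2)^2=25
sum(d^2) = 152.
Step 3: rho = 1 - 6*152 / (12*(12^2 - 1)) = 1 - 912/1716 = 0.468531.
Step 4: Under H0, t = rho * sqrt((n-2)/(1-rho^2)) = 1.6771 ~ t(10).
Step 5: Two-sided p-value from the t-distribution with 10 df = 0.124455.
Step 6: alpha = 0.1. fail to reject H0.

rho = 0.4685, p = 0.124455, fail to reject H0 at alpha = 0.1.


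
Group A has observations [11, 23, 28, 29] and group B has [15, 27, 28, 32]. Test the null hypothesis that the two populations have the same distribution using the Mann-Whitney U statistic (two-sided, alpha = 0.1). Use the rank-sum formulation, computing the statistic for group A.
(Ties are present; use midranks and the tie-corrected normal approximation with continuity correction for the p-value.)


Step 1: Combine and sort all 8 observations; assign midranks.
sorted (value, group): (11,X), (15,Y), (23,X), (27,Y), (28,X), (28,Y), (29,X), (32,Y)
ranks: 11->1, 15->2, 23->3, 27->4, 28->5.5, 28->5.5, 29->7, 32->8
Step 2: Rank sum for X: R1 = 1 + 3 + 5.5 + 7 = 16.5.
Step 3: U_X = R1 - n1(n1+1)/2 = 16.5 - 4*5/2 = 16.5 - 10 = 6.5.
       U_Y = n1*n2 - U_X = 16 - 6.5 = 9.5.
Step 4: Ties are present, so use the tie-corrected normal approximation (with continuity correction) for the p-value.
Step 5: p-value = 0.771503; compare to alpha = 0.1. fail to reject H0.

U_X = 6.5, p = 0.771503, fail to reject H0 at alpha = 0.1.


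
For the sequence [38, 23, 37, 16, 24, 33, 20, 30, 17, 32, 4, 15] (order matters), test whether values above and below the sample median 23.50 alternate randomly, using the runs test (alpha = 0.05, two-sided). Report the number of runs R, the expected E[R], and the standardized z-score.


Step 1: Compute median = 23.50; label A = above, B = below.
Labels in order: ABABAABABABB  (n_A = 6, n_B = 6)
Step 2: Count runs R = 10.
Step 3: Under H0 (random ordering), E[R] = 2*n_A*n_B/(n_A+n_B) + 1 = 2*6*6/12 + 1 = 7.0000.
        Var[R] = 2*n_A*n_B*(2*n_A*n_B - n_A - n_B) / ((n_A+n_B)^2 * (n_A+n_B-1)) = 4320/1584 = 2.7273.
        SD[R] = 1.6514.
Step 4: Continuity-corrected z = (R - 0.5 - E[R]) / SD[R] = (10 - 0.5 - 7.0000) / 1.6514 = 1.5138.
Step 5: Two-sided p-value via normal approximation = 2*(1 - Phi(|z|)) = 0.130070.
Step 6: alpha = 0.05. fail to reject H0.

R = 10, z = 1.5138, p = 0.130070, fail to reject H0.


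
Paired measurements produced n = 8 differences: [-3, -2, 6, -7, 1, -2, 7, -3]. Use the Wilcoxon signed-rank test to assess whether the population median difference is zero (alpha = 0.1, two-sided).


Step 1: Drop any zero differences (none here) and take |d_i|.
|d| = [3, 2, 6, 7, 1, 2, 7, 3]
Step 2: Midrank |d_i| (ties get averaged ranks).
ranks: |3|->4.5, |2|->2.5, |6|->6, |7|->7.5, |1|->1, |2|->2.5, |7|->7.5, |3|->4.5
Step 3: Attach original signs; sum ranks with positive sign and with negative sign.
W+ = 6 + 1 + 7.5 = 14.5
W- = 4.5 + 2.5 + 7.5 + 2.5 + 4.5 = 21.5
(Check: W+ + W- = 36 should equal n(n+1)/2 = 36.)
Step 4: Test statistic W = min(W+, W-) = 14.5.
Step 5: Ties in |d|, so use the tie-corrected normal approximation.
        E[W] = n(n+1)/4 = 8*9/4 = 18.
        Tie groups: |d|=2 (t=2), |d|=3 (t=2), |d|=7 (t=2); sum(t^3 - t) = 18.
        Var[W] = n(n+1)(2n+1)/24 - sum(t^3-t)/48 = 1224/24 - 18/48 = 50.625.
        z = (W - E[W]) / sqrt(Var[W]) = (14.5 - 18) / 7.1151 = -0.4919.
        Two-sided p = 2*Phi(z) = 0.622783.
Step 6: alpha = 0.1. fail to reject H0.

W+ = 14.5, W- = 21.5, W = min = 14.5, p = 0.622783, fail to reject H0.


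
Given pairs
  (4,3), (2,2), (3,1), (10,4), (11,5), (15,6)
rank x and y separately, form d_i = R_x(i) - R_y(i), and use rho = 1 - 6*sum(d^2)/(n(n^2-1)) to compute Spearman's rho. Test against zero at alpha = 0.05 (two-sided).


Step 1: Rank x and y separately (midranks; no ties here).
rank(x): 4->3, 2->1, 3->2, 10->4, 11->5, 15->6
rank(y): 3->3, 2->2, 1->1, 4->4, 5->5, 6->6
Step 2: d_i = R_x(i) - R_y(i); compute d_i^2.
  (3-3)^2=0, (1-2)^2=1, (2-1)^2=1, (4-4)^2=0, (5-5)^2=0, (6-6)^2=0
sum(d^2) = 2.
Step 3: rho = 1 - 6*2 / (6*(6^2 - 1)) = 1 - 12/210 = 0.942857.
Step 4: Under H0, t = rho * sqrt((n-2)/(1-rho^2)) = 5.6595 ~ t(4).
Step 5: Two-sided p-value from the t-distribution with 4 df = 0.004805.
Step 6: alpha = 0.05. reject H0.

rho = 0.9429, p = 0.004805, reject H0 at alpha = 0.05.


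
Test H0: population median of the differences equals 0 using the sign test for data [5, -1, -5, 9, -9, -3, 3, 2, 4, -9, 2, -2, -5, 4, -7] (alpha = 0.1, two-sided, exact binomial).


Step 1: Discard zero differences. Original n = 15; n_eff = number of nonzero differences = 15.
Nonzero differences (with sign): +5, -1, -5, +9, -9, -3, +3, +2, +4, -9, +2, -2, -5, +4, -7
Step 2: Count signs: positive = 7, negative = 8.
Step 3: Under H0: P(positive) = 0.5, so the number of positives S ~ Bin(15, 0.5).
Step 4: Two-sided exact p-value = sum of Bin(15,0.5) probabilities at or below the observed probability = 1.000000.
Step 5: alpha = 0.1. fail to reject H0.

n_eff = 15, pos = 7, neg = 8, p = 1.000000, fail to reject H0.


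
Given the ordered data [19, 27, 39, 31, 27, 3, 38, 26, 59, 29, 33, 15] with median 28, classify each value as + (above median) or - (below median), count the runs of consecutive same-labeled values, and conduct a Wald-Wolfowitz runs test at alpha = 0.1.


Step 1: Compute median = 28; label A = above, B = below.
Labels in order: BBAABBABAAAB  (n_A = 6, n_B = 6)
Step 2: Count runs R = 7.
Step 3: Under H0 (random ordering), E[R] = 2*n_A*n_B/(n_A+n_B) + 1 = 2*6*6/12 + 1 = 7.0000.
        Var[R] = 2*n_A*n_B*(2*n_A*n_B - n_A - n_B) / ((n_A+n_B)^2 * (n_A+n_B-1)) = 4320/1584 = 2.7273.
        SD[R] = 1.6514.
Step 4: R = E[R], so z = 0 with no continuity correction.
Step 5: Two-sided p-value via normal approximation = 2*(1 - Phi(|z|)) = 1.000000.
Step 6: alpha = 0.1. fail to reject H0.

R = 7, z = 0.0000, p = 1.000000, fail to reject H0.


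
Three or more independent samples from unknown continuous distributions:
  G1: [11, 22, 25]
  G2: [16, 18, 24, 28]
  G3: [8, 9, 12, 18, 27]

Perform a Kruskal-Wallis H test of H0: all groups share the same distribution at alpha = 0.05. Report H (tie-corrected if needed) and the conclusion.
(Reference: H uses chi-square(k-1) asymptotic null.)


Step 1: Combine all N = 12 observations and assign midranks.
sorted (value, group, rank): (8,G3,1), (9,G3,2), (11,G1,3), (12,G3,4), (16,G2,5), (18,G2,6.5), (18,G3,6.5), (22,G1,8), (24,G2,9), (25,G1,10), (27,G3,11), (28,G2,12)
Step 2: Sum ranks within each group.
R_1 = 21 (n_1 = 3)
R_2 = 32.5 (n_2 = 4)
R_3 = 24.5 (n_3 = 5)
Step 3: H = 12/(N(N+1)) * sum(R_i^2/n_i) - 3(N+1)
     = 12/(12*13) * (21^2/3 + 32.5^2/4 + 24.5^2/5) - 3*13
     = 0.076923 * 531.112 - 39
     = 1.854808.
Step 4: Ties present; correction factor C = 1 - 6/(12^3 - 12) = 0.996503. Corrected H = 1.854808 / 0.996503 = 1.861316.
Step 5: Under H0, H ~ chi^2(2); p-value = 0.394294.
Step 6: alpha = 0.05. fail to reject H0.

H = 1.8613, df = 2, p = 0.394294, fail to reject H0.


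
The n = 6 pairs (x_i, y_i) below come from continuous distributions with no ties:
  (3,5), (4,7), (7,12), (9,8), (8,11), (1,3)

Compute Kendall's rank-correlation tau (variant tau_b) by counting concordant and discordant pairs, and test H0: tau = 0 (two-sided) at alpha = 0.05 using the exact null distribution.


Step 1: Enumerate the 15 unordered pairs (i,j) with i<j and classify each by sign(x_j-x_i) * sign(y_j-y_i).
  (1,2):dx=+1,dy=+2->C; (1,3):dx=+4,dy=+7->C; (1,4):dx=+6,dy=+3->C; (1,5):dx=+5,dy=+6->C
  (1,6):dx=-2,dy=-2->C; (2,3):dx=+3,dy=+5->C; (2,4):dx=+5,dy=+1->C; (2,5):dx=+4,dy=+4->C
  (2,6):dx=-3,dy=-4->C; (3,4):dx=+2,dy=-4->D; (3,5):dx=+1,dy=-1->D; (3,6):dx=-6,dy=-9->C
  (4,5):dx=-1,dy=+3->D; (4,6):dx=-8,dy=-5->C; (5,6):dx=-7,dy=-8->C
Step 2: C = 12, D = 3, total pairs = 15.
Step 3: tau = (C - D)/(n(n-1)/2) = (12 - 3)/15 = 0.600000.
Step 4: Exact two-sided p-value (enumerate n! = 720 permutations of y under H0): p = 0.136111.
Step 5: alpha = 0.05. fail to reject H0.

tau_b = 0.6000 (C=12, D=3), p = 0.136111, fail to reject H0.


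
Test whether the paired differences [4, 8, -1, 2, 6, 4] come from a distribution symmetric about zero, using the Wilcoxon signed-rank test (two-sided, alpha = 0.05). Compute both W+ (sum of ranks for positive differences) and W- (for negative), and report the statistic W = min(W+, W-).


Step 1: Drop any zero differences (none here) and take |d_i|.
|d| = [4, 8, 1, 2, 6, 4]
Step 2: Midrank |d_i| (ties get averaged ranks).
ranks: |4|->3.5, |8|->6, |1|->1, |2|->2, |6|->5, |4|->3.5
Step 3: Attach original signs; sum ranks with positive sign and with negative sign.
W+ = 3.5 + 6 + 2 + 5 + 3.5 = 20
W- = 1 = 1
(Check: W+ + W- = 21 should equal n(n+1)/2 = 21.)
Step 4: Test statistic W = min(W+, W-) = 1.
Step 5: Ties in |d|, so use the tie-corrected normal approximation.
        E[W] = n(n+1)/4 = 6*7/4 = 10.5.
        Tie groups: |d|=4 (t=2); sum(t^3 - t) = 6.
        Var[W] = n(n+1)(2n+1)/24 - sum(t^3-t)/48 = 546/24 - 6/48 = 22.625.
        z = (W - E[W]) / sqrt(Var[W]) = (1 - 10.5) / 4.7566 = -1.9972.
        Two-sided p = 2*Phi(z) = 0.045800.
Step 6: alpha = 0.05. reject H0.

W+ = 20, W- = 1, W = min = 1, p = 0.045800, reject H0.


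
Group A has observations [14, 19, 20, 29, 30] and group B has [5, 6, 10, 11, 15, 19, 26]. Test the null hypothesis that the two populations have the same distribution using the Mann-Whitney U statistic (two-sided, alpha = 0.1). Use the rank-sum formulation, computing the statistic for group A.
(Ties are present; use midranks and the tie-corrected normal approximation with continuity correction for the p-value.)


Step 1: Combine and sort all 12 observations; assign midranks.
sorted (value, group): (5,Y), (6,Y), (10,Y), (11,Y), (14,X), (15,Y), (19,X), (19,Y), (20,X), (26,Y), (29,X), (30,X)
ranks: 5->1, 6->2, 10->3, 11->4, 14->5, 15->6, 19->7.5, 19->7.5, 20->9, 26->10, 29->11, 30->12
Step 2: Rank sum for X: R1 = 5 + 7.5 + 9 + 11 + 12 = 44.5.
Step 3: U_X = R1 - n1(n1+1)/2 = 44.5 - 5*6/2 = 44.5 - 15 = 29.5.
       U_Y = n1*n2 - U_X = 35 - 29.5 = 5.5.
Step 4: Ties are present, so use the tie-corrected normal approximation (with continuity correction) for the p-value.
Step 5: p-value = 0.061363; compare to alpha = 0.1. reject H0.

U_X = 29.5, p = 0.061363, reject H0 at alpha = 0.1.


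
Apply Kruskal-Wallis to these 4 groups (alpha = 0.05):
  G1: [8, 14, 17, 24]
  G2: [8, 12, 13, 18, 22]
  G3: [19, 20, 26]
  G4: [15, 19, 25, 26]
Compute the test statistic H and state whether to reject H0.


Step 1: Combine all N = 16 observations and assign midranks.
sorted (value, group, rank): (8,G1,1.5), (8,G2,1.5), (12,G2,3), (13,G2,4), (14,G1,5), (15,G4,6), (17,G1,7), (18,G2,8), (19,G3,9.5), (19,G4,9.5), (20,G3,11), (22,G2,12), (24,G1,13), (25,G4,14), (26,G3,15.5), (26,G4,15.5)
Step 2: Sum ranks within each group.
R_1 = 26.5 (n_1 = 4)
R_2 = 28.5 (n_2 = 5)
R_3 = 36 (n_3 = 3)
R_4 = 45 (n_4 = 4)
Step 3: H = 12/(N(N+1)) * sum(R_i^2/n_i) - 3(N+1)
     = 12/(16*17) * (26.5^2/4 + 28.5^2/5 + 36^2/3 + 45^2/4) - 3*17
     = 0.044118 * 1276.26 - 51
     = 5.305699.
Step 4: Ties present; correction factor C = 1 - 18/(16^3 - 16) = 0.995588. Corrected H = 5.305699 / 0.995588 = 5.329210.
Step 5: Under H0, H ~ chi^2(3); p-value = 0.149218.
Step 6: alpha = 0.05. fail to reject H0.

H = 5.3292, df = 3, p = 0.149218, fail to reject H0.


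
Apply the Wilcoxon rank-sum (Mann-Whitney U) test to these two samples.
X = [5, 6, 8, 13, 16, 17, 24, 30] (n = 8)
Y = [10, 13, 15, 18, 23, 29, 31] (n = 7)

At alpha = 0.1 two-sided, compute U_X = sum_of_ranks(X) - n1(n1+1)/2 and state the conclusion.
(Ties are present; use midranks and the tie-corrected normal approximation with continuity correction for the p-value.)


Step 1: Combine and sort all 15 observations; assign midranks.
sorted (value, group): (5,X), (6,X), (8,X), (10,Y), (13,X), (13,Y), (15,Y), (16,X), (17,X), (18,Y), (23,Y), (24,X), (29,Y), (30,X), (31,Y)
ranks: 5->1, 6->2, 8->3, 10->4, 13->5.5, 13->5.5, 15->7, 16->8, 17->9, 18->10, 23->11, 24->12, 29->13, 30->14, 31->15
Step 2: Rank sum for X: R1 = 1 + 2 + 3 + 5.5 + 8 + 9 + 12 + 14 = 54.5.
Step 3: U_X = R1 - n1(n1+1)/2 = 54.5 - 8*9/2 = 54.5 - 36 = 18.5.
       U_Y = n1*n2 - U_X = 56 - 18.5 = 37.5.
Step 4: Ties are present, so use the tie-corrected normal approximation (with continuity correction) for the p-value.
Step 5: p-value = 0.297190; compare to alpha = 0.1. fail to reject H0.

U_X = 18.5, p = 0.297190, fail to reject H0 at alpha = 0.1.


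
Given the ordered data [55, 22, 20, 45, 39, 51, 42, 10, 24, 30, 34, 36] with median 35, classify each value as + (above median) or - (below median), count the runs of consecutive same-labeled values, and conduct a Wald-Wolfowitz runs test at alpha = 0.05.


Step 1: Compute median = 35; label A = above, B = below.
Labels in order: ABBAAAABBBBA  (n_A = 6, n_B = 6)
Step 2: Count runs R = 5.
Step 3: Under H0 (random ordering), E[R] = 2*n_A*n_B/(n_A+n_B) + 1 = 2*6*6/12 + 1 = 7.0000.
        Var[R] = 2*n_A*n_B*(2*n_A*n_B - n_A - n_B) / ((n_A+n_B)^2 * (n_A+n_B-1)) = 4320/1584 = 2.7273.
        SD[R] = 1.6514.
Step 4: Continuity-corrected z = (R + 0.5 - E[R]) / SD[R] = (5 + 0.5 - 7.0000) / 1.6514 = -0.9083.
Step 5: Two-sided p-value via normal approximation = 2*(1 - Phi(|z|)) = 0.363722.
Step 6: alpha = 0.05. fail to reject H0.

R = 5, z = -0.9083, p = 0.363722, fail to reject H0.


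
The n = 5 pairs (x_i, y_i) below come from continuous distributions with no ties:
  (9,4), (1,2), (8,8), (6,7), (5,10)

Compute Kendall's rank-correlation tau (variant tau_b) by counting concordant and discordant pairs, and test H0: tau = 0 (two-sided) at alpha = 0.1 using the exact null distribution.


Step 1: Enumerate the 10 unordered pairs (i,j) with i<j and classify each by sign(x_j-x_i) * sign(y_j-y_i).
  (1,2):dx=-8,dy=-2->C; (1,3):dx=-1,dy=+4->D; (1,4):dx=-3,dy=+3->D; (1,5):dx=-4,dy=+6->D
  (2,3):dx=+7,dy=+6->C; (2,4):dx=+5,dy=+5->C; (2,5):dx=+4,dy=+8->C; (3,4):dx=-2,dy=-1->C
  (3,5):dx=-3,dy=+2->D; (4,5):dx=-1,dy=+3->D
Step 2: C = 5, D = 5, total pairs = 10.
Step 3: tau = (C - D)/(n(n-1)/2) = (5 - 5)/10 = 0.000000.
Step 4: Exact two-sided p-value (enumerate n! = 120 permutations of y under H0): p = 1.000000.
Step 5: alpha = 0.1. fail to reject H0.

tau_b = 0.0000 (C=5, D=5), p = 1.000000, fail to reject H0.


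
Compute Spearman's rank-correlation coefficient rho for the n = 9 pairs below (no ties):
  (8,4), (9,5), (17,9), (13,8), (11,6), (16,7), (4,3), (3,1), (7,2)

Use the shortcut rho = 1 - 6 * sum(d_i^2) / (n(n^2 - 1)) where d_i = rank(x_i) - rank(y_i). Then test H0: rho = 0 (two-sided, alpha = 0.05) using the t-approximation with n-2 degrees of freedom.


Step 1: Rank x and y separately (midranks; no ties here).
rank(x): 8->4, 9->5, 17->9, 13->7, 11->6, 16->8, 4->2, 3->1, 7->3
rank(y): 4->4, 5->5, 9->9, 8->8, 6->6, 7->7, 3->3, 1->1, 2->2
Step 2: d_i = R_x(i) - R_y(i); compute d_i^2.
  (4-4)^2=0, (5-5)^2=0, (9-9)^2=0, (7-8)^2=1, (6-6)^2=0, (8-7)^2=1, (2-3)^2=1, (1-1)^2=0, (3-2)^2=1
sum(d^2) = 4.
Step 3: rho = 1 - 6*4 / (9*(9^2 - 1)) = 1 - 24/720 = 0.966667.
Step 4: Under H0, t = rho * sqrt((n-2)/(1-rho^2)) = 9.9890 ~ t(7).
Step 5: Two-sided p-value from the t-distribution with 7 df = 0.000022.
Step 6: alpha = 0.05. reject H0.

rho = 0.9667, p = 0.000022, reject H0 at alpha = 0.05.


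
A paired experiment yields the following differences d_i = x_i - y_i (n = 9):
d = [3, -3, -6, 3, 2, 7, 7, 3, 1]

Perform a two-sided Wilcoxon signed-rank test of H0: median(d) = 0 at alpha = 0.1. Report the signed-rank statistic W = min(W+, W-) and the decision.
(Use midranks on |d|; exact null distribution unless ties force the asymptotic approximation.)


Step 1: Drop any zero differences (none here) and take |d_i|.
|d| = [3, 3, 6, 3, 2, 7, 7, 3, 1]
Step 2: Midrank |d_i| (ties get averaged ranks).
ranks: |3|->4.5, |3|->4.5, |6|->7, |3|->4.5, |2|->2, |7|->8.5, |7|->8.5, |3|->4.5, |1|->1
Step 3: Attach original signs; sum ranks with positive sign and with negative sign.
W+ = 4.5 + 4.5 + 2 + 8.5 + 8.5 + 4.5 + 1 = 33.5
W- = 4.5 + 7 = 11.5
(Check: W+ + W- = 45 should equal n(n+1)/2 = 45.)
Step 4: Test statistic W = min(W+, W-) = 11.5.
Step 5: Ties in |d|, so use the tie-corrected normal approximation.
        E[W] = n(n+1)/4 = 9*10/4 = 22.5.
        Tie groups: |d|=3 (t=4), |d|=7 (t=2); sum(t^3 - t) = 66.
        Var[W] = n(n+1)(2n+1)/24 - sum(t^3-t)/48 = 1710/24 - 66/48 = 69.875.
        z = (W - E[W]) / sqrt(Var[W]) = (11.5 - 22.5) / 8.3591 = -1.3159.
        Two-sided p = 2*Phi(z) = 0.188199.
Step 6: alpha = 0.1. fail to reject H0.

W+ = 33.5, W- = 11.5, W = min = 11.5, p = 0.188199, fail to reject H0.


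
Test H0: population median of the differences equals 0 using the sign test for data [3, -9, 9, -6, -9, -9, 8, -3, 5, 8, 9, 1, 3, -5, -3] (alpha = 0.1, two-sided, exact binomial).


Step 1: Discard zero differences. Original n = 15; n_eff = number of nonzero differences = 15.
Nonzero differences (with sign): +3, -9, +9, -6, -9, -9, +8, -3, +5, +8, +9, +1, +3, -5, -3
Step 2: Count signs: positive = 8, negative = 7.
Step 3: Under H0: P(positive) = 0.5, so the number of positives S ~ Bin(15, 0.5).
Step 4: Two-sided exact p-value = sum of Bin(15,0.5) probabilities at or below the observed probability = 1.000000.
Step 5: alpha = 0.1. fail to reject H0.

n_eff = 15, pos = 8, neg = 7, p = 1.000000, fail to reject H0.


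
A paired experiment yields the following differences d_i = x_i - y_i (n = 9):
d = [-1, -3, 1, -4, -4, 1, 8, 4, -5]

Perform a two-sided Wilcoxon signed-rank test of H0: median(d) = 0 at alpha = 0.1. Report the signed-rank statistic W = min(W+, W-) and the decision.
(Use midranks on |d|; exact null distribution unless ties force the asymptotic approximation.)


Step 1: Drop any zero differences (none here) and take |d_i|.
|d| = [1, 3, 1, 4, 4, 1, 8, 4, 5]
Step 2: Midrank |d_i| (ties get averaged ranks).
ranks: |1|->2, |3|->4, |1|->2, |4|->6, |4|->6, |1|->2, |8|->9, |4|->6, |5|->8
Step 3: Attach original signs; sum ranks with positive sign and with negative sign.
W+ = 2 + 2 + 9 + 6 = 19
W- = 2 + 4 + 6 + 6 + 8 = 26
(Check: W+ + W- = 45 should equal n(n+1)/2 = 45.)
Step 4: Test statistic W = min(W+, W-) = 19.
Step 5: Ties in |d|, so use the tie-corrected normal approximation.
        E[W] = n(n+1)/4 = 9*10/4 = 22.5.
        Tie groups: |d|=1 (t=3), |d|=4 (t=3); sum(t^3 - t) = 48.
        Var[W] = n(n+1)(2n+1)/24 - sum(t^3-t)/48 = 1710/24 - 48/48 = 70.25.
        z = (W - E[W]) / sqrt(Var[W]) = (19 - 22.5) / 8.3815 = -0.4176.
        Two-sided p = 2*Phi(z) = 0.676251.
Step 6: alpha = 0.1. fail to reject H0.

W+ = 19, W- = 26, W = min = 19, p = 0.676251, fail to reject H0.


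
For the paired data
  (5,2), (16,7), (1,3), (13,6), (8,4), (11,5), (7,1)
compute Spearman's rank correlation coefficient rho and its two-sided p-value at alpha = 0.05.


Step 1: Rank x and y separately (midranks; no ties here).
rank(x): 5->2, 16->7, 1->1, 13->6, 8->4, 11->5, 7->3
rank(y): 2->2, 7->7, 3->3, 6->6, 4->4, 5->5, 1->1
Step 2: d_i = R_x(i) - R_y(i); compute d_i^2.
  (2-2)^2=0, (7-7)^2=0, (1-3)^2=4, (6-6)^2=0, (4-4)^2=0, (5-5)^2=0, (3-1)^2=4
sum(d^2) = 8.
Step 3: rho = 1 - 6*8 / (7*(7^2 - 1)) = 1 - 48/336 = 0.857143.
Step 4: Under H0, t = rho * sqrt((n-2)/(1-rho^2)) = 3.7210 ~ t(5).
Step 5: Two-sided p-value from the t-distribution with 5 df = 0.013697.
Step 6: alpha = 0.05. reject H0.

rho = 0.8571, p = 0.013697, reject H0 at alpha = 0.05.


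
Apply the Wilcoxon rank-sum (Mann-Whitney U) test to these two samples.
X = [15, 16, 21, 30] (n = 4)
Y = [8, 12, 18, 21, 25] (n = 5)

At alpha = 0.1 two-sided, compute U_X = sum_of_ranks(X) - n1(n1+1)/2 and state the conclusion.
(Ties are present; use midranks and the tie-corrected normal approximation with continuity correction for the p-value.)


Step 1: Combine and sort all 9 observations; assign midranks.
sorted (value, group): (8,Y), (12,Y), (15,X), (16,X), (18,Y), (21,X), (21,Y), (25,Y), (30,X)
ranks: 8->1, 12->2, 15->3, 16->4, 18->5, 21->6.5, 21->6.5, 25->8, 30->9
Step 2: Rank sum for X: R1 = 3 + 4 + 6.5 + 9 = 22.5.
Step 3: U_X = R1 - n1(n1+1)/2 = 22.5 - 4*5/2 = 22.5 - 10 = 12.5.
       U_Y = n1*n2 - U_X = 20 - 12.5 = 7.5.
Step 4: Ties are present, so use the tie-corrected normal approximation (with continuity correction) for the p-value.
Step 5: p-value = 0.622753; compare to alpha = 0.1. fail to reject H0.

U_X = 12.5, p = 0.622753, fail to reject H0 at alpha = 0.1.


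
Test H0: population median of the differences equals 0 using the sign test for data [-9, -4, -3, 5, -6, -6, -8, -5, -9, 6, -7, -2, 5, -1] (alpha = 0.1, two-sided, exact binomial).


Step 1: Discard zero differences. Original n = 14; n_eff = number of nonzero differences = 14.
Nonzero differences (with sign): -9, -4, -3, +5, -6, -6, -8, -5, -9, +6, -7, -2, +5, -1
Step 2: Count signs: positive = 3, negative = 11.
Step 3: Under H0: P(positive) = 0.5, so the number of positives S ~ Bin(14, 0.5).
Step 4: Two-sided exact p-value = sum of Bin(14,0.5) probabilities at or below the observed probability = 0.057373.
Step 5: alpha = 0.1. reject H0.

n_eff = 14, pos = 3, neg = 11, p = 0.057373, reject H0.


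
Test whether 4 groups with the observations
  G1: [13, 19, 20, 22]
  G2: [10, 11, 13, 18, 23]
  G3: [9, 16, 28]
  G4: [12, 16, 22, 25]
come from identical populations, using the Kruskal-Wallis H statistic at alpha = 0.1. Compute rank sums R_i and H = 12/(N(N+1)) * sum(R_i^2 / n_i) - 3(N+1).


Step 1: Combine all N = 16 observations and assign midranks.
sorted (value, group, rank): (9,G3,1), (10,G2,2), (11,G2,3), (12,G4,4), (13,G1,5.5), (13,G2,5.5), (16,G3,7.5), (16,G4,7.5), (18,G2,9), (19,G1,10), (20,G1,11), (22,G1,12.5), (22,G4,12.5), (23,G2,14), (25,G4,15), (28,G3,16)
Step 2: Sum ranks within each group.
R_1 = 39 (n_1 = 4)
R_2 = 33.5 (n_2 = 5)
R_3 = 24.5 (n_3 = 3)
R_4 = 39 (n_4 = 4)
Step 3: H = 12/(N(N+1)) * sum(R_i^2/n_i) - 3(N+1)
     = 12/(16*17) * (39^2/4 + 33.5^2/5 + 24.5^2/3 + 39^2/4) - 3*17
     = 0.044118 * 1185.03 - 51
     = 1.280882.
Step 4: Ties present; correction factor C = 1 - 18/(16^3 - 16) = 0.995588. Corrected H = 1.280882 / 0.995588 = 1.286558.
Step 5: Under H0, H ~ chi^2(3); p-value = 0.732327.
Step 6: alpha = 0.1. fail to reject H0.

H = 1.2866, df = 3, p = 0.732327, fail to reject H0.


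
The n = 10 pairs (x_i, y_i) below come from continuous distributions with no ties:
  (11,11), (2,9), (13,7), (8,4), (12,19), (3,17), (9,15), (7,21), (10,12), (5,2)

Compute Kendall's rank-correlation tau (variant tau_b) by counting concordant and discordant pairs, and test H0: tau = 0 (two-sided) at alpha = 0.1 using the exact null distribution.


Step 1: Enumerate the 45 unordered pairs (i,j) with i<j and classify each by sign(x_j-x_i) * sign(y_j-y_i).
  (1,2):dx=-9,dy=-2->C; (1,3):dx=+2,dy=-4->D; (1,4):dx=-3,dy=-7->C; (1,5):dx=+1,dy=+8->C
  (1,6):dx=-8,dy=+6->D; (1,7):dx=-2,dy=+4->D; (1,8):dx=-4,dy=+10->D; (1,9):dx=-1,dy=+1->D
  (1,10):dx=-6,dy=-9->C; (2,3):dx=+11,dy=-2->D; (2,4):dx=+6,dy=-5->D; (2,5):dx=+10,dy=+10->C
  (2,6):dx=+1,dy=+8->C; (2,7):dx=+7,dy=+6->C; (2,8):dx=+5,dy=+12->C; (2,9):dx=+8,dy=+3->C
  (2,10):dx=+3,dy=-7->D; (3,4):dx=-5,dy=-3->C; (3,5):dx=-1,dy=+12->D; (3,6):dx=-10,dy=+10->D
  (3,7):dx=-4,dy=+8->D; (3,8):dx=-6,dy=+14->D; (3,9):dx=-3,dy=+5->D; (3,10):dx=-8,dy=-5->C
  (4,5):dx=+4,dy=+15->C; (4,6):dx=-5,dy=+13->D; (4,7):dx=+1,dy=+11->C; (4,8):dx=-1,dy=+17->D
  (4,9):dx=+2,dy=+8->C; (4,10):dx=-3,dy=-2->C; (5,6):dx=-9,dy=-2->C; (5,7):dx=-3,dy=-4->C
  (5,8):dx=-5,dy=+2->D; (5,9):dx=-2,dy=-7->C; (5,10):dx=-7,dy=-17->C; (6,7):dx=+6,dy=-2->D
  (6,8):dx=+4,dy=+4->C; (6,9):dx=+7,dy=-5->D; (6,10):dx=+2,dy=-15->D; (7,8):dx=-2,dy=+6->D
  (7,9):dx=+1,dy=-3->D; (7,10):dx=-4,dy=-13->C; (8,9):dx=+3,dy=-9->D; (8,10):dx=-2,dy=-19->C
  (9,10):dx=-5,dy=-10->C
Step 2: C = 23, D = 22, total pairs = 45.
Step 3: tau = (C - D)/(n(n-1)/2) = (23 - 22)/45 = 0.022222.
Step 4: Exact two-sided p-value (enumerate n! = 3628800 permutations of y under H0): p = 1.000000.
Step 5: alpha = 0.1. fail to reject H0.

tau_b = 0.0222 (C=23, D=22), p = 1.000000, fail to reject H0.


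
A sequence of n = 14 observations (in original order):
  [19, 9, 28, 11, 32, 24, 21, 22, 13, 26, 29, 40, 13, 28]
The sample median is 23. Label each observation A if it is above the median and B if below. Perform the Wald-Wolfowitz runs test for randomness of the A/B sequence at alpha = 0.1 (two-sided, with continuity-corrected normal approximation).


Step 1: Compute median = 23; label A = above, B = below.
Labels in order: BBABAABBBAAABA  (n_A = 7, n_B = 7)
Step 2: Count runs R = 8.
Step 3: Under H0 (random ordering), E[R] = 2*n_A*n_B/(n_A+n_B) + 1 = 2*7*7/14 + 1 = 8.0000.
        Var[R] = 2*n_A*n_B*(2*n_A*n_B - n_A - n_B) / ((n_A+n_B)^2 * (n_A+n_B-1)) = 8232/2548 = 3.2308.
        SD[R] = 1.7974.
Step 4: R = E[R], so z = 0 with no continuity correction.
Step 5: Two-sided p-value via normal approximation = 2*(1 - Phi(|z|)) = 1.000000.
Step 6: alpha = 0.1. fail to reject H0.

R = 8, z = 0.0000, p = 1.000000, fail to reject H0.


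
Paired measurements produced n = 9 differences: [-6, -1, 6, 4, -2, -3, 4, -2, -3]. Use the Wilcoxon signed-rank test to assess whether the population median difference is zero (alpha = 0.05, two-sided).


Step 1: Drop any zero differences (none here) and take |d_i|.
|d| = [6, 1, 6, 4, 2, 3, 4, 2, 3]
Step 2: Midrank |d_i| (ties get averaged ranks).
ranks: |6|->8.5, |1|->1, |6|->8.5, |4|->6.5, |2|->2.5, |3|->4.5, |4|->6.5, |2|->2.5, |3|->4.5
Step 3: Attach original signs; sum ranks with positive sign and with negative sign.
W+ = 8.5 + 6.5 + 6.5 = 21.5
W- = 8.5 + 1 + 2.5 + 4.5 + 2.5 + 4.5 = 23.5
(Check: W+ + W- = 45 should equal n(n+1)/2 = 45.)
Step 4: Test statistic W = min(W+, W-) = 21.5.
Step 5: Ties in |d|, so use the tie-corrected normal approximation.
        E[W] = n(n+1)/4 = 9*10/4 = 22.5.
        Tie groups: |d|=2 (t=2), |d|=3 (t=2), |d|=4 (t=2), |d|=6 (t=2); sum(t^3 - t) = 24.
        Var[W] = n(n+1)(2n+1)/24 - sum(t^3-t)/48 = 1710/24 - 24/48 = 70.75.
        z = (W - E[W]) / sqrt(Var[W]) = (21.5 - 22.5) / 8.4113 = -0.1189.
        Two-sided p = 2*Phi(z) = 0.905364.
Step 6: alpha = 0.05. fail to reject H0.

W+ = 21.5, W- = 23.5, W = min = 21.5, p = 0.905364, fail to reject H0.


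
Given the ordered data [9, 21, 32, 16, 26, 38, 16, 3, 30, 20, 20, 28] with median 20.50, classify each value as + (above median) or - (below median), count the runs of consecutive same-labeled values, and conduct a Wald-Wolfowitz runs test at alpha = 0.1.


Step 1: Compute median = 20.50; label A = above, B = below.
Labels in order: BAABAABBABBA  (n_A = 6, n_B = 6)
Step 2: Count runs R = 8.
Step 3: Under H0 (random ordering), E[R] = 2*n_A*n_B/(n_A+n_B) + 1 = 2*6*6/12 + 1 = 7.0000.
        Var[R] = 2*n_A*n_B*(2*n_A*n_B - n_A - n_B) / ((n_A+n_B)^2 * (n_A+n_B-1)) = 4320/1584 = 2.7273.
        SD[R] = 1.6514.
Step 4: Continuity-corrected z = (R - 0.5 - E[R]) / SD[R] = (8 - 0.5 - 7.0000) / 1.6514 = 0.3028.
Step 5: Two-sided p-value via normal approximation = 2*(1 - Phi(|z|)) = 0.762069.
Step 6: alpha = 0.1. fail to reject H0.

R = 8, z = 0.3028, p = 0.762069, fail to reject H0.
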